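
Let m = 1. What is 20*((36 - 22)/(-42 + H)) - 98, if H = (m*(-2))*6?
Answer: -2786/27 ≈ -103.19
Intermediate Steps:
H = -12 (H = (1*(-2))*6 = -2*6 = -12)
20*((36 - 22)/(-42 + H)) - 98 = 20*((36 - 22)/(-42 - 12)) - 98 = 20*(14/(-54)) - 98 = 20*(14*(-1/54)) - 98 = 20*(-7/27) - 98 = -140/27 - 98 = -2786/27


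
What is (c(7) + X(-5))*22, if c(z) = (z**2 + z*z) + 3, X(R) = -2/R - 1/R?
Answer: 11176/5 ≈ 2235.2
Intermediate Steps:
X(R) = -3/R
c(z) = 3 + 2*z**2 (c(z) = (z**2 + z**2) + 3 = 2*z**2 + 3 = 3 + 2*z**2)
(c(7) + X(-5))*22 = ((3 + 2*7**2) - 3/(-5))*22 = ((3 + 2*49) - 3*(-1/5))*22 = ((3 + 98) + 3/5)*22 = (101 + 3/5)*22 = (508/5)*22 = 11176/5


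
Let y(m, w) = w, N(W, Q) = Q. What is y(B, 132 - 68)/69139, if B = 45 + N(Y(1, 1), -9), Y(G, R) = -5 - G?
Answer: 64/69139 ≈ 0.00092567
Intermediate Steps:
B = 36 (B = 45 - 9 = 36)
y(B, 132 - 68)/69139 = (132 - 68)/69139 = 64*(1/69139) = 64/69139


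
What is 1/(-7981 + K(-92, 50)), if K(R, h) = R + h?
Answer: -1/8023 ≈ -0.00012464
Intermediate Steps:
1/(-7981 + K(-92, 50)) = 1/(-7981 + (-92 + 50)) = 1/(-7981 - 42) = 1/(-8023) = -1/8023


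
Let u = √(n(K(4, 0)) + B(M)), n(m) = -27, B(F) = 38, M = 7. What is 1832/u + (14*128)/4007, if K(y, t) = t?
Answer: 1792/4007 + 1832*√11/11 ≈ 552.82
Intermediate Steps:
u = √11 (u = √(-27 + 38) = √11 ≈ 3.3166)
1832/u + (14*128)/4007 = 1832/(√11) + (14*128)/4007 = 1832*(√11/11) + 1792*(1/4007) = 1832*√11/11 + 1792/4007 = 1792/4007 + 1832*√11/11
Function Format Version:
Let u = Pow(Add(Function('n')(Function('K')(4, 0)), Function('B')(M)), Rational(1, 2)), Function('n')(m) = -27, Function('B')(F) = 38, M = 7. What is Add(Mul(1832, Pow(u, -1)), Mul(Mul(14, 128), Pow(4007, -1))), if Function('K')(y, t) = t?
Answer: Add(Rational(1792, 4007), Mul(Rational(1832, 11), Pow(11, Rational(1, 2)))) ≈ 552.82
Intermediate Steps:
u = Pow(11, Rational(1, 2)) (u = Pow(Add(-27, 38), Rational(1, 2)) = Pow(11, Rational(1, 2)) ≈ 3.3166)
Add(Mul(1832, Pow(u, -1)), Mul(Mul(14, 128), Pow(4007, -1))) = Add(Mul(1832, Pow(Pow(11, Rational(1, 2)), -1)), Mul(Mul(14, 128), Pow(4007, -1))) = Add(Mul(1832, Mul(Rational(1, 11), Pow(11, Rational(1, 2)))), Mul(1792, Rational(1, 4007))) = Add(Mul(Rational(1832, 11), Pow(11, Rational(1, 2))), Rational(1792, 4007)) = Add(Rational(1792, 4007), Mul(Rational(1832, 11), Pow(11, Rational(1, 2))))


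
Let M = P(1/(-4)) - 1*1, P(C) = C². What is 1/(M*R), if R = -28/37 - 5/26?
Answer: 15392/13695 ≈ 1.1239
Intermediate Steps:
R = -913/962 (R = -28*1/37 - 5*1/26 = -28/37 - 5/26 = -913/962 ≈ -0.94906)
M = -15/16 (M = (1/(-4))² - 1*1 = (-¼)² - 1 = 1/16 - 1 = -15/16 ≈ -0.93750)
1/(M*R) = 1/(-15/16*(-913/962)) = 1/(13695/15392) = 15392/13695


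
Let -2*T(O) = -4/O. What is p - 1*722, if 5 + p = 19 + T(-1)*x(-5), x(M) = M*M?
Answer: -758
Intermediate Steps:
x(M) = M**2
T(O) = 2/O (T(O) = -(-2)/O = 2/O)
p = -36 (p = -5 + (19 + (2/(-1))*(-5)**2) = -5 + (19 + (2*(-1))*25) = -5 + (19 - 2*25) = -5 + (19 - 50) = -5 - 31 = -36)
p - 1*722 = -36 - 1*722 = -36 - 722 = -758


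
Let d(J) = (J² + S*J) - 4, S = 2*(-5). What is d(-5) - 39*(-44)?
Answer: 1787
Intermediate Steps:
S = -10
d(J) = -4 + J² - 10*J (d(J) = (J² - 10*J) - 4 = -4 + J² - 10*J)
d(-5) - 39*(-44) = (-4 + (-5)² - 10*(-5)) - 39*(-44) = (-4 + 25 + 50) + 1716 = 71 + 1716 = 1787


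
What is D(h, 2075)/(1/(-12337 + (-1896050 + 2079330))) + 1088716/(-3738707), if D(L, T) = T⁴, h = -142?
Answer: 11848003034393309772739409/3738707 ≈ 3.1690e+18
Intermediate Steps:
D(h, 2075)/(1/(-12337 + (-1896050 + 2079330))) + 1088716/(-3738707) = 2075⁴/(1/(-12337 + (-1896050 + 2079330))) + 1088716/(-3738707) = 18538406640625/(1/(-12337 + 183280)) + 1088716*(-1/3738707) = 18538406640625/(1/170943) - 1088716/3738707 = 18538406640625*170943 - 1088716/3738707 = 3169010846368359375 - 1088716/3738707 = 11848003034393309772739409/3738707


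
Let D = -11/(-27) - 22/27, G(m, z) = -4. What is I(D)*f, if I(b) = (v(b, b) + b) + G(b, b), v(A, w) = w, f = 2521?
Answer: -327730/27 ≈ -12138.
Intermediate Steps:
D = -11/27 (D = -11*(-1/27) - 22*1/27 = 11/27 - 22/27 = -11/27 ≈ -0.40741)
I(b) = -4 + 2*b (I(b) = (b + b) - 4 = 2*b - 4 = -4 + 2*b)
I(D)*f = (-4 + 2*(-11/27))*2521 = (-4 - 22/27)*2521 = -130/27*2521 = -327730/27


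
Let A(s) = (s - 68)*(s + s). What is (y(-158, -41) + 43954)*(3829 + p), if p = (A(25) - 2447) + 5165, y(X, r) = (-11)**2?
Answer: 193797775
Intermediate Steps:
A(s) = 2*s*(-68 + s) (A(s) = (-68 + s)*(2*s) = 2*s*(-68 + s))
y(X, r) = 121
p = 568 (p = (2*25*(-68 + 25) - 2447) + 5165 = (2*25*(-43) - 2447) + 5165 = (-2150 - 2447) + 5165 = -4597 + 5165 = 568)
(y(-158, -41) + 43954)*(3829 + p) = (121 + 43954)*(3829 + 568) = 44075*4397 = 193797775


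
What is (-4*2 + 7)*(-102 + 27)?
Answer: 75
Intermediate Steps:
(-4*2 + 7)*(-102 + 27) = (-8 + 7)*(-75) = -1*(-75) = 75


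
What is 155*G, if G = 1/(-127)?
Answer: -155/127 ≈ -1.2205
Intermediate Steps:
G = -1/127 ≈ -0.0078740
155*G = 155*(-1/127) = -155/127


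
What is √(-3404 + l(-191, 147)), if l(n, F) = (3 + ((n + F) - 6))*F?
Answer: I*√10313 ≈ 101.55*I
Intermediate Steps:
l(n, F) = F*(-3 + F + n) (l(n, F) = (3 + ((F + n) - 6))*F = (3 + (-6 + F + n))*F = (-3 + F + n)*F = F*(-3 + F + n))
√(-3404 + l(-191, 147)) = √(-3404 + 147*(-3 + 147 - 191)) = √(-3404 + 147*(-47)) = √(-3404 - 6909) = √(-10313) = I*√10313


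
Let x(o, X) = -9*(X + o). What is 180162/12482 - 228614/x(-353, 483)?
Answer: 766087372/3650985 ≈ 209.83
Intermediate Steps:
x(o, X) = -9*X - 9*o
180162/12482 - 228614/x(-353, 483) = 180162/12482 - 228614/(-9*483 - 9*(-353)) = 180162*(1/12482) - 228614/(-4347 + 3177) = 90081/6241 - 228614/(-1170) = 90081/6241 - 228614*(-1/1170) = 90081/6241 + 114307/585 = 766087372/3650985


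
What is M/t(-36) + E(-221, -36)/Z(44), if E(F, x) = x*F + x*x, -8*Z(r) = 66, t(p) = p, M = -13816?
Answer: -73030/99 ≈ -737.68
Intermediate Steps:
Z(r) = -33/4 (Z(r) = -⅛*66 = -33/4)
E(F, x) = x² + F*x (E(F, x) = F*x + x² = x² + F*x)
M/t(-36) + E(-221, -36)/Z(44) = -13816/(-36) + (-36*(-221 - 36))/(-33/4) = -13816*(-1/36) - 36*(-257)*(-4/33) = 3454/9 + 9252*(-4/33) = 3454/9 - 12336/11 = -73030/99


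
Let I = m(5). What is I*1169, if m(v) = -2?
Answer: -2338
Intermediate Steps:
I = -2
I*1169 = -2*1169 = -2338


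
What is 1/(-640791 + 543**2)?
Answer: -1/345942 ≈ -2.8907e-6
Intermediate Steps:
1/(-640791 + 543**2) = 1/(-640791 + 294849) = 1/(-345942) = -1/345942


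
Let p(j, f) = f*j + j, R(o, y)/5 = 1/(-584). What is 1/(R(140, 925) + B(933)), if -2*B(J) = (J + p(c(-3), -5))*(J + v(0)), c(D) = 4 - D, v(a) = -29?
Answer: -584/238891045 ≈ -2.4446e-6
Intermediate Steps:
R(o, y) = -5/584 (R(o, y) = 5/(-584) = 5*(-1/584) = -5/584)
p(j, f) = j + f*j
B(J) = -(-29 + J)*(-28 + J)/2 (B(J) = -(J + (4 - 1*(-3))*(1 - 5))*(J - 29)/2 = -(J + (4 + 3)*(-4))*(-29 + J)/2 = -(J + 7*(-4))*(-29 + J)/2 = -(J - 28)*(-29 + J)/2 = -(-28 + J)*(-29 + J)/2 = -(-29 + J)*(-28 + J)/2)
1/(R(140, 925) + B(933)) = 1/(-5/584 + (-406 - ½*933² + (57/2)*933)) = 1/(-5/584 + (-406 - ½*870489 + 53181/2)) = 1/(-5/584 + (-406 - 870489/2 + 53181/2)) = 1/(-5/584 - 409060) = 1/(-238891045/584) = -584/238891045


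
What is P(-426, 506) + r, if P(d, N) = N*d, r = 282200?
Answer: 66644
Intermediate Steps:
P(-426, 506) + r = 506*(-426) + 282200 = -215556 + 282200 = 66644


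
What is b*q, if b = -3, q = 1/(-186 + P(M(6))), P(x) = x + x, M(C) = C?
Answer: 1/58 ≈ 0.017241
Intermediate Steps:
P(x) = 2*x
q = -1/174 (q = 1/(-186 + 2*6) = 1/(-186 + 12) = 1/(-174) = -1/174 ≈ -0.0057471)
b*q = -3*(-1/174) = 1/58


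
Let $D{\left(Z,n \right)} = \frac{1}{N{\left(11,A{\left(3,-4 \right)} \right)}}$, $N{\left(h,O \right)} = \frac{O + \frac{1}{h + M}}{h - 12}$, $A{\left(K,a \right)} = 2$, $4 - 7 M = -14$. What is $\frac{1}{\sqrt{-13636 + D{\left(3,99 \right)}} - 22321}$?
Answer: $- \frac{4397237}{98153413464} - \frac{i \sqrt{529218239}}{98153413464} \approx -4.48 \cdot 10^{-5} - 2.3438 \cdot 10^{-7} i$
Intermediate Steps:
$M = \frac{18}{7}$ ($M = \frac{4}{7} - -2 = \frac{4}{7} + 2 = \frac{18}{7} \approx 2.5714$)
$N{\left(h,O \right)} = \frac{O + \frac{1}{\frac{18}{7} + h}}{-12 + h}$ ($N{\left(h,O \right)} = \frac{O + \frac{1}{h + \frac{18}{7}}}{h - 12} = \frac{O + \frac{1}{\frac{18}{7} + h}}{-12 + h}$)
$D{\left(Z,n \right)} = - \frac{95}{197}$ ($D{\left(Z,n \right)} = \frac{1}{\frac{1}{-216 - 726 + 7 \cdot 11^{2}} \left(7 + 18 \cdot 2 + 7 \cdot 2 \cdot 11\right)} = \frac{1}{\frac{1}{-216 - 726 + 7 \cdot 121} \left(7 + 36 + 154\right)} = \frac{1}{\frac{1}{-216 - 726 + 847} \cdot 197} = \frac{1}{\frac{1}{-95} \cdot 197} = \frac{1}{\left(- \frac{1}{95}\right) 197} = \frac{1}{- \frac{197}{95}} = - \frac{95}{197}$)
$\frac{1}{\sqrt{-13636 + D{\left(3,99 \right)}} - 22321} = \frac{1}{\sqrt{-13636 - \frac{95}{197}} - 22321} = \frac{1}{\sqrt{- \frac{2686387}{197}} - 22321} = \frac{1}{\frac{i \sqrt{529218239}}{197} - 22321} = \frac{1}{-22321 + \frac{i \sqrt{529218239}}{197}}$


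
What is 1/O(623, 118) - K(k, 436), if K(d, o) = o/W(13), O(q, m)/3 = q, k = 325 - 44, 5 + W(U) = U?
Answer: -203719/3738 ≈ -54.499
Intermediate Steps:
W(U) = -5 + U
k = 281
O(q, m) = 3*q
K(d, o) = o/8 (K(d, o) = o/(-5 + 13) = o/8)
1/O(623, 118) - K(k, 436) = 1/(3*623) - 436/8 = 1/1869 - 1*109/2 = 1/1869 - 109/2 = -203719/3738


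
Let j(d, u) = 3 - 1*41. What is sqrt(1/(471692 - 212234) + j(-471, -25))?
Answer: I*sqrt(2558100983574)/259458 ≈ 6.1644*I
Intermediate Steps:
j(d, u) = -38 (j(d, u) = 3 - 41 = -38)
sqrt(1/(471692 - 212234) + j(-471, -25)) = sqrt(1/(471692 - 212234) - 38) = sqrt(1/259458 - 38) = sqrt(-9859403/259458) = I*sqrt(2558100983574)/259458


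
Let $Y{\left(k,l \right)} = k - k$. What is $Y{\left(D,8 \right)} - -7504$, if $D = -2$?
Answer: $7504$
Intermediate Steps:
$Y{\left(k,l \right)} = 0$
$Y{\left(D,8 \right)} - -7504 = 0 - -7504 = 0 + 7504 = 7504$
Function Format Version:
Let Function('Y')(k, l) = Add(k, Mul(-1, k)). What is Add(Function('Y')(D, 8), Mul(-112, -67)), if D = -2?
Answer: 7504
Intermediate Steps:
Function('Y')(k, l) = 0
Add(Function('Y')(D, 8), Mul(-112, -67)) = Add(0, Mul(-112, -67)) = Add(0, 7504) = 7504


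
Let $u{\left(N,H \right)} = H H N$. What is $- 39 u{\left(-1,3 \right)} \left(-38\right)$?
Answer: $-13338$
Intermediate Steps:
$u{\left(N,H \right)} = N H^{2}$ ($u{\left(N,H \right)} = H^{2} N = N H^{2}$)
$- 39 u{\left(-1,3 \right)} \left(-38\right) = - 39 \left(- 3^{2}\right) \left(-38\right) = - 39 \left(\left(-1\right) 9\right) \left(-38\right) = \left(-39\right) \left(-9\right) \left(-38\right) = 351 \left(-38\right) = -13338$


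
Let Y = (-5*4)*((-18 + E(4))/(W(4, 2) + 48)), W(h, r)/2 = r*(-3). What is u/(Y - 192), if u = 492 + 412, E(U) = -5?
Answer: -8136/1613 ≈ -5.0440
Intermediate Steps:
W(h, r) = -6*r (W(h, r) = 2*(r*(-3)) = 2*(-3*r) = -6*r)
u = 904
Y = 115/9 (Y = (-5*4)*((-18 - 5)/(-6*2 + 48)) = -(-460)/(-12 + 48) = -(-460)/36 = -20*(-23/36) = 115/9 ≈ 12.778)
u/(Y - 192) = 904/(115/9 - 192) = 904/(-1613/9) = 904*(-9/1613) = -8136/1613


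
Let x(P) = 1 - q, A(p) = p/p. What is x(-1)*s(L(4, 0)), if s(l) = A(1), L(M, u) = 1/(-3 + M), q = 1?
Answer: 0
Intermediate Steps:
A(p) = 1
s(l) = 1
x(P) = 0 (x(P) = 1 - 1*1 = 1 - 1 = 0)
x(-1)*s(L(4, 0)) = 0*1 = 0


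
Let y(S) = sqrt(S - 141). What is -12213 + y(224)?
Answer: -12213 + sqrt(83) ≈ -12204.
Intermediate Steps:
y(S) = sqrt(-141 + S)
-12213 + y(224) = -12213 + sqrt(-141 + 224) = -12213 + sqrt(83)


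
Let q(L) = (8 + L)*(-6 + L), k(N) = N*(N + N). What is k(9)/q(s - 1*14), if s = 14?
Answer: -27/8 ≈ -3.3750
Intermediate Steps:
k(N) = 2*N² (k(N) = N*(2*N) = 2*N²)
q(L) = (-6 + L)*(8 + L)
k(9)/q(s - 1*14) = (2*9²)/(-48 + (14 - 1*14)² + 2*(14 - 1*14)) = (2*81)/(-48 + (14 - 14)² + 2*(14 - 14)) = 162/(-48 + 0² + 2*0) = 162/(-48 + 0 + 0) = 162/(-48) = 162*(-1/48) = -27/8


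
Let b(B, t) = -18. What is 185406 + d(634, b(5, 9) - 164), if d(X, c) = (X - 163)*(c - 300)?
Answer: -41616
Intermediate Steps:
d(X, c) = (-300 + c)*(-163 + X) (d(X, c) = (-163 + X)*(-300 + c) = (-300 + c)*(-163 + X))
185406 + d(634, b(5, 9) - 164) = 185406 + (48900 - 300*634 - 163*(-18 - 164) + 634*(-18 - 164)) = 185406 + (48900 - 190200 - 163*(-182) + 634*(-182)) = 185406 + (48900 - 190200 + 29666 - 115388) = 185406 - 227022 = -41616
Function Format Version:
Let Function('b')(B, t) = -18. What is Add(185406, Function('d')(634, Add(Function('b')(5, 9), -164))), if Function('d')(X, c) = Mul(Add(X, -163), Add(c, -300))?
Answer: -41616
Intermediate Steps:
Function('d')(X, c) = Mul(Add(-300, c), Add(-163, X)) (Function('d')(X, c) = Mul(Add(-163, X), Add(-300, c)) = Mul(Add(-300, c), Add(-163, X)))
Add(185406, Function('d')(634, Add(Function('b')(5, 9), -164))) = Add(185406, Add(48900, Mul(-300, 634), Mul(-163, Add(-18, -164)), Mul(634, Add(-18, -164)))) = Add(185406, Add(48900, -190200, Mul(-163, -182), Mul(634, -182))) = Add(185406, Add(48900, -190200, 29666, -115388)) = Add(185406, -227022) = -41616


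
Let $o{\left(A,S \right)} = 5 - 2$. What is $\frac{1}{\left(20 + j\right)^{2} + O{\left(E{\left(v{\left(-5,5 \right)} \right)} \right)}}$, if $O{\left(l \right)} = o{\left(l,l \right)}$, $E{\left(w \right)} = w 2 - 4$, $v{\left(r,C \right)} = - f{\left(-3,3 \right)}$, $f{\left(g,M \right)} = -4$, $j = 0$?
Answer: $\frac{1}{403} \approx 0.0024814$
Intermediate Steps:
$o{\left(A,S \right)} = 3$ ($o{\left(A,S \right)} = 5 - 2 = 3$)
$v{\left(r,C \right)} = 4$ ($v{\left(r,C \right)} = \left(-1\right) \left(-4\right) = 4$)
$E{\left(w \right)} = -4 + 2 w$ ($E{\left(w \right)} = 2 w - 4 = -4 + 2 w$)
$O{\left(l \right)} = 3$
$\frac{1}{\left(20 + j\right)^{2} + O{\left(E{\left(v{\left(-5,5 \right)} \right)} \right)}} = \frac{1}{\left(20 + 0\right)^{2} + 3} = \frac{1}{20^{2} + 3} = \frac{1}{400 + 3} = \frac{1}{403}$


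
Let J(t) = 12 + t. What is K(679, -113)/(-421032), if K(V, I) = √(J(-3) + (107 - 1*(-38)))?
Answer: -√154/421032 ≈ -2.9474e-5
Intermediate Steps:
K(V, I) = √154 (K(V, I) = √((12 - 3) + (107 - 1*(-38))) = √(9 + (107 + 38)) = √(9 + 145) = √154)
K(679, -113)/(-421032) = √154/(-421032) = √154*(-1/421032) = -√154/421032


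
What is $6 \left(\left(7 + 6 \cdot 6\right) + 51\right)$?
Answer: $564$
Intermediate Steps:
$6 \left(\left(7 + 6 \cdot 6\right) + 51\right) = 6 \left(\left(7 + 36\right) + 51\right) = 6 \left(43 + 51\right) = 6 \cdot 94 = 564$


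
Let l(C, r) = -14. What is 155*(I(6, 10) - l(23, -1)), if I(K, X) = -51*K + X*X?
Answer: -29760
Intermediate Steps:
I(K, X) = X² - 51*K (I(K, X) = -51*K + X² = X² - 51*K)
155*(I(6, 10) - l(23, -1)) = 155*((10² - 51*6) - 1*(-14)) = 155*((100 - 306) + 14) = 155*(-206 + 14) = 155*(-192) = -29760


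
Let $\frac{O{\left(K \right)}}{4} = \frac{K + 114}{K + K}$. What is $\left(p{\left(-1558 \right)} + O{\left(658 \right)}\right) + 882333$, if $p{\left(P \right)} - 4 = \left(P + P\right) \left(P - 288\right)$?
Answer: $\frac{2182742389}{329} \approx 6.6345 \cdot 10^{6}$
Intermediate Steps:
$p{\left(P \right)} = 4 + 2 P \left(-288 + P\right)$ ($p{\left(P \right)} = 4 + \left(P + P\right) \left(P - 288\right) = 4 + 2 P \left(-288 + P\right)$)
$O{\left(K \right)} = \frac{2 \left(114 + K\right)}{K}$ ($O{\left(K \right)} = 4 \frac{K + 114}{K + K} = 4 \frac{114 + K}{2 K} = \frac{2 \left(114 + K\right)}{K}$)
$\left(p{\left(-1558 \right)} + O{\left(658 \right)}\right) + 882333 = \left(\left(4 - -897408 + 2 \left(-1558\right)^{2}\right) + \left(2 + \frac{228}{658}\right)\right) + 882333 = \left(\left(4 + 897408 + 2 \cdot 2427364\right) + \left(2 + 228 \cdot \frac{1}{658}\right)\right) + 882333 = \left(\left(4 + 897408 + 4854728\right) + \left(2 + \frac{114}{329}\right)\right) + 882333 = \left(5752140 + \frac{772}{329}\right) + 882333 = \frac{1892454832}{329} + 882333 = \frac{2182742389}{329}$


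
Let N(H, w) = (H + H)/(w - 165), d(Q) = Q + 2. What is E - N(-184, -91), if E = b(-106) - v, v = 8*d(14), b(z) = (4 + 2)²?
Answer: -1495/16 ≈ -93.438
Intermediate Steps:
b(z) = 36 (b(z) = 6² = 36)
d(Q) = 2 + Q
N(H, w) = 2*H/(-165 + w) (N(H, w) = (2*H)/(-165 + w) = 2*H/(-165 + w))
v = 128 (v = 8*(2 + 14) = 8*16 = 128)
E = -92 (E = 36 - 1*128 = 36 - 128 = -92)
E - N(-184, -91) = -92 - 2*(-184)/(-165 - 91) = -92 - 2*(-184)/(-256) = -92 - 2*(-184)*(-1)/256 = -92 - 1*23/16 = -92 - 23/16 = -1495/16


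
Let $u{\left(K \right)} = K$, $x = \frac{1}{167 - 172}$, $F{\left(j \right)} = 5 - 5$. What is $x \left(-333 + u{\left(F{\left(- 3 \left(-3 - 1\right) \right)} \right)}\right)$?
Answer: $\frac{333}{5} \approx 66.6$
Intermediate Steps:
$F{\left(j \right)} = 0$
$x = - \frac{1}{5}$ ($x = \frac{1}{-5} = - \frac{1}{5} \approx -0.2$)
$x \left(-333 + u{\left(F{\left(- 3 \left(-3 - 1\right) \right)} \right)}\right) = - \frac{-333 + 0}{5} = \left(- \frac{1}{5}\right) \left(-333\right) = \frac{333}{5}$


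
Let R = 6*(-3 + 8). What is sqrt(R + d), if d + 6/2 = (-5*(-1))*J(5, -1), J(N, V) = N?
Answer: 2*sqrt(13) ≈ 7.2111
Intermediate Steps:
d = 22 (d = -3 - 5*(-1)*5 = -3 + 5*5 = -3 + 25 = 22)
R = 30 (R = 6*5 = 30)
sqrt(R + d) = sqrt(30 + 22) = sqrt(52) = 2*sqrt(13)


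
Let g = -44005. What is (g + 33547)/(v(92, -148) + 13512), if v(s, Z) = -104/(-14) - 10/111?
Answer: -4062933/5252263 ≈ -0.77356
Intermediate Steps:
v(s, Z) = 5702/777 (v(s, Z) = -104*(-1/14) - 10*1/111 = 52/7 - 10/111 = 5702/777)
(g + 33547)/(v(92, -148) + 13512) = (-44005 + 33547)/(5702/777 + 13512) = -10458/10504526/777 = -10458*777/10504526 = -4062933/5252263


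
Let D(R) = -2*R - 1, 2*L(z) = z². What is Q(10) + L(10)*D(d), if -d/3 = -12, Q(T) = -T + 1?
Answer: -3659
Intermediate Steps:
Q(T) = 1 - T
L(z) = z²/2
d = 36 (d = -3*(-12) = 36)
D(R) = -1 - 2*R
Q(10) + L(10)*D(d) = (1 - 1*10) + ((½)*10²)*(-1 - 2*36) = (1 - 10) + ((½)*100)*(-1 - 72) = -9 + 50*(-73) = -9 - 3650 = -3659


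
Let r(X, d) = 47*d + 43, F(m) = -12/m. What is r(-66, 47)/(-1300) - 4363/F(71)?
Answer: 100669469/3900 ≈ 25813.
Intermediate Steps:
r(X, d) = 43 + 47*d
r(-66, 47)/(-1300) - 4363/F(71) = (43 + 47*47)/(-1300) - 4363/((-12/71)) = (43 + 2209)*(-1/1300) - 4363/((-12*1/71)) = 2252*(-1/1300) - 4363/(-12/71) = -563/325 - 4363*(-71/12) = -563/325 + 309773/12 = 100669469/3900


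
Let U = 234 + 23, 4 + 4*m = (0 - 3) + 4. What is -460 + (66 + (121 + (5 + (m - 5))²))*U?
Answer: 763897/16 ≈ 47744.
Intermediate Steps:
m = -¾ (m = -1 + ((0 - 3) + 4)/4 = -1 + (-3 + 4)/4 = -1 + (¼)*1 = -1 + ¼ = -¾ ≈ -0.75000)
U = 257
-460 + (66 + (121 + (5 + (m - 5))²))*U = -460 + (66 + (121 + (5 + (-¾ - 5))²))*257 = -460 + (66 + (121 + (5 - 23/4)²))*257 = -460 + (66 + (121 + (-¾)²))*257 = -460 + (66 + (121 + 9/16))*257 = -460 + (66 + 1945/16)*257 = -460 + (3001/16)*257 = -460 + 771257/16 = 763897/16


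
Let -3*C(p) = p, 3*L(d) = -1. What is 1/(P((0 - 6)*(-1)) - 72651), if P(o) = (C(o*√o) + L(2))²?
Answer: -2941389/213623931650 - 27*√6/106811965825 ≈ -1.3770e-5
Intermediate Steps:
L(d) = -⅓ (L(d) = (⅓)*(-1) = -⅓)
C(p) = -p/3
P(o) = (-⅓ - o^(3/2)/3)² (P(o) = (-o*√o/3 - ⅓)² = (-o^(3/2)/3 - ⅓)² = (-⅓ - o^(3/2)/3)²)
1/(P((0 - 6)*(-1)) - 72651) = 1/((1 + ((0 - 6)*(-1))^(3/2))²/9 - 72651) = 1/((1 + (-6*(-1))^(3/2))²/9 - 72651) = 1/((1 + 6^(3/2))²/9 - 72651) = 1/((1 + 6*√6)²/9 - 72651) = 1/(-72651 + (1 + 6*√6)²/9)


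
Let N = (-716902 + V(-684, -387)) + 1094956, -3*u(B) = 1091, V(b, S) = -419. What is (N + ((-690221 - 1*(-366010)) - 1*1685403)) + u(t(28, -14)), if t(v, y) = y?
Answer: -4897028/3 ≈ -1.6323e+6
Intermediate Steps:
u(B) = -1091/3 (u(B) = -1/3*1091 = -1091/3)
N = 377635 (N = (-716902 - 419) + 1094956 = -717321 + 1094956 = 377635)
(N + ((-690221 - 1*(-366010)) - 1*1685403)) + u(t(28, -14)) = (377635 + ((-690221 - 1*(-366010)) - 1*1685403)) - 1091/3 = (377635 + ((-690221 + 366010) - 1685403)) - 1091/3 = (377635 + (-324211 - 1685403)) - 1091/3 = (377635 - 2009614) - 1091/3 = -1631979 - 1091/3 = -4897028/3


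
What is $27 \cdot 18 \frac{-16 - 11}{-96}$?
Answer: $\frac{2187}{16} \approx 136.69$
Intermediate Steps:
$27 \cdot 18 \frac{-16 - 11}{-96} = 486 \left(-16 - 11\right) \left(- \frac{1}{96}\right) = 486 \left(\left(-27\right) \left(- \frac{1}{96}\right)\right) = 486 \cdot \frac{9}{32} = \frac{2187}{16}$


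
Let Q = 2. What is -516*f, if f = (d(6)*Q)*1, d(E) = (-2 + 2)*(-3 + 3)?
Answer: 0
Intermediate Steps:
d(E) = 0 (d(E) = 0*0 = 0)
f = 0 (f = (0*2)*1 = 0*1 = 0)
-516*f = -516*0 = 0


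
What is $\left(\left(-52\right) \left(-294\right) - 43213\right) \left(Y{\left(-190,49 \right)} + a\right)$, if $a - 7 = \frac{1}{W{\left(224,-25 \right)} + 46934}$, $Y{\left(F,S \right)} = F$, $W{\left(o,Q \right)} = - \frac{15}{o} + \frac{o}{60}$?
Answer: $\frac{805944233065725}{157710559} \approx 5.1103 \cdot 10^{6}$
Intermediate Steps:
$W{\left(o,Q \right)} = - \frac{15}{o} + \frac{o}{60}$ ($W{\left(o,Q \right)} = - \frac{15}{o} + o \frac{1}{60} = - \frac{15}{o} + \frac{o}{60}$)
$a = \frac{1103977273}{157710559}$ ($a = 7 + \frac{1}{\left(- \frac{15}{224} + \frac{1}{60} \cdot 224\right) + 46934} = 7 + \frac{1}{\left(\left(-15\right) \frac{1}{224} + \frac{56}{15}\right) + 46934} = 7 + \frac{1}{\left(- \frac{15}{224} + \frac{56}{15}\right) + 46934} = 7 + \frac{1}{\frac{12319}{3360} + 46934} = 7 + \frac{1}{\frac{157710559}{3360}} = 7 + \frac{3360}{157710559} = \frac{1103977273}{157710559} \approx 7.0$)
$\left(\left(-52\right) \left(-294\right) - 43213\right) \left(Y{\left(-190,49 \right)} + a\right) = \left(\left(-52\right) \left(-294\right) - 43213\right) \left(-190 + \frac{1103977273}{157710559}\right) = \left(15288 - 43213\right) \left(- \frac{28861028937}{157710559}\right) = \left(-27925\right) \left(- \frac{28861028937}{157710559}\right) = \frac{805944233065725}{157710559}$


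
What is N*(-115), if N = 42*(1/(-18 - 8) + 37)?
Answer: -2320815/13 ≈ -1.7852e+5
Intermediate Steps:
N = 20181/13 (N = 42*(1/(-26) + 37) = 42*(-1/26 + 37) = 42*(961/26) = 20181/13 ≈ 1552.4)
N*(-115) = (20181/13)*(-115) = -2320815/13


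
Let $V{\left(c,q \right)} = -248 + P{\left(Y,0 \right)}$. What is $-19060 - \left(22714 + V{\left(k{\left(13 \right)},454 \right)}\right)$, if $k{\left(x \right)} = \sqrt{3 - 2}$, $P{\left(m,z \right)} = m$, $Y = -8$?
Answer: $-41518$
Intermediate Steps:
$k{\left(x \right)} = 1$ ($k{\left(x \right)} = \sqrt{1} = 1$)
$V{\left(c,q \right)} = -256$ ($V{\left(c,q \right)} = -248 - 8 = -256$)
$-19060 - \left(22714 + V{\left(k{\left(13 \right)},454 \right)}\right) = -19060 - \left(22714 - 256\right) = -19060 - 22458 = -41518$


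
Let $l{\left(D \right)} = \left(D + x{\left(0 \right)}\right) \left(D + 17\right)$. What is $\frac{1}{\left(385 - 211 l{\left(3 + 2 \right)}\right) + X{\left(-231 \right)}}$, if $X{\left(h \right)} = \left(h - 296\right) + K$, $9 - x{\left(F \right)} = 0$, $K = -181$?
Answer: $- \frac{1}{65311} \approx -1.5311 \cdot 10^{-5}$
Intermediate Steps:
$x{\left(F \right)} = 9$ ($x{\left(F \right)} = 9 - 0 = 9 + 0 = 9$)
$X{\left(h \right)} = -477 + h$ ($X{\left(h \right)} = \left(h - 296\right) - 181 = \left(-296 + h\right) - 181 = -477 + h$)
$l{\left(D \right)} = \left(9 + D\right) \left(17 + D\right)$ ($l{\left(D \right)} = \left(D + 9\right) \left(D + 17\right) = \left(9 + D\right) \left(17 + D\right)$)
$\frac{1}{\left(385 - 211 l{\left(3 + 2 \right)}\right) + X{\left(-231 \right)}} = \frac{1}{\left(385 - 211 \left(153 + \left(3 + 2\right)^{2} + 26 \left(3 + 2\right)\right)\right) - 708} = \frac{1}{\left(385 - 211 \left(153 + 5^{2} + 26 \cdot 5\right)\right) - 708} = \frac{1}{\left(385 - 211 \left(153 + 25 + 130\right)\right) - 708} = \frac{1}{\left(385 - 64988\right) - 708} = \frac{1}{-64603 - 708} = \frac{1}{-65311} = - \frac{1}{65311}$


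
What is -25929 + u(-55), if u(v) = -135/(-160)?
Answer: -829701/32 ≈ -25928.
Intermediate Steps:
u(v) = 27/32 (u(v) = -135*(-1/160) = 27/32)
-25929 + u(-55) = -25929 + 27/32 = -829701/32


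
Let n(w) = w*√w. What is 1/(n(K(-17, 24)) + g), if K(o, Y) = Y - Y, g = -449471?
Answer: -1/449471 ≈ -2.2248e-6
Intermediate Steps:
K(o, Y) = 0
n(w) = w^(3/2)
1/(n(K(-17, 24)) + g) = 1/(0^(3/2) - 449471) = 1/(0 - 449471) = 1/(-449471) = -1/449471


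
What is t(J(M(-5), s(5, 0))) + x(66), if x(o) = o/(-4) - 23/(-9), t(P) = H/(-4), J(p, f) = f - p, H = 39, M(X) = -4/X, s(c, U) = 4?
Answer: -853/36 ≈ -23.694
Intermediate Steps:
t(P) = -39/4 (t(P) = 39/(-4) = 39*(-¼) = -39/4)
x(o) = 23/9 - o/4 (x(o) = o*(-¼) - 23*(-⅑) = -o/4 + 23/9 = 23/9 - o/4)
t(J(M(-5), s(5, 0))) + x(66) = -39/4 + (23/9 - ¼*66) = -39/4 + (23/9 - 33/2) = -39/4 - 251/18 = -853/36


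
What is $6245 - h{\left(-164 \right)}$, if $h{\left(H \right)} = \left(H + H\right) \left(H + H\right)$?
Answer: $-101339$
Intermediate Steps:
$h{\left(H \right)} = 4 H^{2}$ ($h{\left(H \right)} = 2 H 2 H = 4 H^{2}$)
$6245 - h{\left(-164 \right)} = 6245 - 4 \left(-164\right)^{2} = 6245 - 4 \cdot 26896 = 6245 - 107584 = -101339$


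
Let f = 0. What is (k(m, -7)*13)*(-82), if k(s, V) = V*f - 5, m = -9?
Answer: 5330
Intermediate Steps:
k(s, V) = -5 (k(s, V) = V*0 - 5 = 0 - 5 = -5)
(k(m, -7)*13)*(-82) = -5*13*(-82) = -65*(-82) = 5330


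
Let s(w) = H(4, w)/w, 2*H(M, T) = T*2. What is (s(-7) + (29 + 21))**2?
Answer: 2601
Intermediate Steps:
H(M, T) = T (H(M, T) = (T*2)/2 = (2*T)/2 = T)
s(w) = 1 (s(w) = w/w = 1)
(s(-7) + (29 + 21))**2 = (1 + (29 + 21))**2 = (1 + 50)**2 = 51**2 = 2601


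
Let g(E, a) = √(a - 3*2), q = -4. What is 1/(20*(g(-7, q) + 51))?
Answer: 51/52220 - I*√10/52220 ≈ 0.00097664 - 6.0557e-5*I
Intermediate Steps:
g(E, a) = √(-6 + a) (g(E, a) = √(a - 6) = √(-6 + a))
1/(20*(g(-7, q) + 51)) = 1/(20*(√(-6 - 4) + 51)) = 1/(20*(√(-10) + 51)) = 1/(20*(I*√10 + 51)) = 1/(20*(51 + I*√10)) = 1/(1020 + 20*I*√10)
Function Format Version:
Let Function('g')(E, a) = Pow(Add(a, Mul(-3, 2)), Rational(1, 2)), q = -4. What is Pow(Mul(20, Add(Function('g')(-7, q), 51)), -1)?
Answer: Add(Rational(51, 52220), Mul(Rational(-1, 52220), I, Pow(10, Rational(1, 2)))) ≈ Add(0.00097664, Mul(-6.0557e-5, I))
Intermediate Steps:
Function('g')(E, a) = Pow(Add(-6, a), Rational(1, 2)) (Function('g')(E, a) = Pow(Add(a, -6), Rational(1, 2)) = Pow(Add(-6, a), Rational(1, 2)))
Pow(Mul(20, Add(Function('g')(-7, q), 51)), -1) = Pow(Mul(20, Add(Pow(Add(-6, -4), Rational(1, 2)), 51)), -1) = Pow(Mul(20, Add(Pow(-10, Rational(1, 2)), 51)), -1) = Pow(Mul(20, Add(Mul(I, Pow(10, Rational(1, 2))), 51)), -1) = Pow(Mul(20, Add(51, Mul(I, Pow(10, Rational(1, 2))))), -1) = Pow(Add(1020, Mul(20, I, Pow(10, Rational(1, 2)))), -1)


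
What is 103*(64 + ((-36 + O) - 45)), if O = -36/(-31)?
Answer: -50573/31 ≈ -1631.4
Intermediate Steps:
O = 36/31 (O = -36*(-1/31) = 36/31 ≈ 1.1613)
103*(64 + ((-36 + O) - 45)) = 103*(64 + ((-36 + 36/31) - 45)) = 103*(64 + (-1080/31 - 45)) = 103*(64 - 2475/31) = 103*(-491/31) = -50573/31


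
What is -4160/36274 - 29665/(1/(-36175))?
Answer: 19463383746295/18137 ≈ 1.0731e+9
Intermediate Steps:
-4160/36274 - 29665/(1/(-36175)) = -4160*1/36274 - 29665/(-1/36175) = -2080/18137 - 29665*(-36175) = -2080/18137 + 1073131375 = 19463383746295/18137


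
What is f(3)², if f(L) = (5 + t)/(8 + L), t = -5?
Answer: 0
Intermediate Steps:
f(L) = 0 (f(L) = (5 - 5)/(8 + L) = 0/(8 + L) = 0)
f(3)² = 0² = 0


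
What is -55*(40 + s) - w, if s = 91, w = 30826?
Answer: -38031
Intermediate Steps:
-55*(40 + s) - w = -55*(40 + 91) - 1*30826 = -55*131 - 30826 = -7205 - 30826 = -38031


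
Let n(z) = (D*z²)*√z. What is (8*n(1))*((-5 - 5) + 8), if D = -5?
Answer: 80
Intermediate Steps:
n(z) = -5*z^(5/2) (n(z) = (-5*z²)*√z = -5*z^(5/2))
(8*n(1))*((-5 - 5) + 8) = (8*(-5*1^(5/2)))*((-5 - 5) + 8) = (8*(-5*1))*(-10 + 8) = (8*(-5))*(-2) = -40*(-2) = 80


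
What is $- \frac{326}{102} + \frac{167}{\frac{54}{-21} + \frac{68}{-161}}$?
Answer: $- \frac{1449803}{24582} \approx -58.978$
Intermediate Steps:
$- \frac{326}{102} + \frac{167}{\frac{54}{-21} + \frac{68}{-161}} = \left(-326\right) \frac{1}{102} + \frac{167}{54 \left(- \frac{1}{21}\right) + 68 \left(- \frac{1}{161}\right)} = - \frac{163}{51} + \frac{167}{- \frac{18}{7} - \frac{68}{161}} = - \frac{163}{51} + \frac{167}{- \frac{482}{161}} = - \frac{163}{51} + 167 \left(- \frac{161}{482}\right) = - \frac{163}{51} - \frac{26887}{482} = - \frac{1449803}{24582}$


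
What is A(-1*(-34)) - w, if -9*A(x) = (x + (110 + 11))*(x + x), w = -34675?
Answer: 301535/9 ≈ 33504.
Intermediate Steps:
A(x) = -2*x*(121 + x)/9 (A(x) = -(x + (110 + 11))*(x + x)/9 = -(x + 121)*2*x/9 = -(121 + x)*2*x/9 = -2*x*(121 + x)/9)
A(-1*(-34)) - w = -2*(-1*(-34))*(121 - 1*(-34))/9 - 1*(-34675) = -2/9*34*(121 + 34) + 34675 = -2/9*34*155 + 34675 = -10540/9 + 34675 = 301535/9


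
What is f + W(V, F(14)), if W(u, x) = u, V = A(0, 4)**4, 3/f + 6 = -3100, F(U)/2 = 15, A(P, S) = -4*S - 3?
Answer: 404777023/3106 ≈ 1.3032e+5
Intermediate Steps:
A(P, S) = -3 - 4*S
F(U) = 30 (F(U) = 2*15 = 30)
f = -3/3106 (f = 3/(-6 - 3100) = 3/(-3106) = 3*(-1/3106) = -3/3106 ≈ -0.00096587)
V = 130321 (V = (-3 - 4*4)**4 = (-3 - 16)**4 = (-19)**4 = 130321)
f + W(V, F(14)) = -3/3106 + 130321 = 404777023/3106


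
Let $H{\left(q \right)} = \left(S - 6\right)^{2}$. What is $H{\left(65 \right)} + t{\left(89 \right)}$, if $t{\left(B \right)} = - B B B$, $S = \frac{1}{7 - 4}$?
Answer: $- \frac{6344432}{9} \approx -7.0494 \cdot 10^{5}$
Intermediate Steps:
$S = \frac{1}{3} \approx 0.33333$
$t{\left(B \right)} = - B^{3}$ ($t{\left(B \right)} = - B B^{2} = - B^{3}$)
$H{\left(q \right)} = \frac{289}{9}$ ($H{\left(q \right)} = \left(\frac{1}{3} - 6\right)^{2} = \left(- \frac{17}{3}\right)^{2} = \frac{289}{9}$)
$H{\left(65 \right)} + t{\left(89 \right)} = \frac{289}{9} - 89^{3} = \frac{289}{9} - 704969 = - \frac{6344432}{9}$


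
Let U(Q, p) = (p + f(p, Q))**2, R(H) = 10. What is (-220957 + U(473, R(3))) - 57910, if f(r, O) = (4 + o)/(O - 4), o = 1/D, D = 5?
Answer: -31284606466/112225 ≈ -2.7877e+5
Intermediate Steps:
o = 1/5 ≈ 0.20000
f(r, O) = 21/(5*(-4 + O)) (f(r, O) = (4 + 1/5)/(O - 4) = 21/(5*(-4 + O)))
U(Q, p) = (p + 21/(5*(-4 + Q)))**2
(-220957 + U(473, R(3))) - 57910 = (-220957 + (21 + 5*10*(-4 + 473))**2/(25*(-4 + 473)**2)) - 57910 = (-220957 + (1/25)*(21 + 5*10*469)**2/469**2) - 57910 = (-220957 + (1/25)*(1/219961)*(21 + 23450)**2) - 57910 = (-220957 + (1/25)*(1/219961)*23471**2) - 57910 = (-220957 + (1/25)*(1/219961)*550887841) - 57910 = (-220957 + 11242609/112225) - 57910 = -24785656716/112225 - 57910 = -31284606466/112225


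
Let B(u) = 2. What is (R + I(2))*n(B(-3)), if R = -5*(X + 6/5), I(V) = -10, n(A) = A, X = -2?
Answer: -12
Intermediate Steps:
R = 4 (R = -5*(-2 + 6/5) = -5*(-⅘) = 4)
(R + I(2))*n(B(-3)) = (4 - 10)*2 = -6*2 = -12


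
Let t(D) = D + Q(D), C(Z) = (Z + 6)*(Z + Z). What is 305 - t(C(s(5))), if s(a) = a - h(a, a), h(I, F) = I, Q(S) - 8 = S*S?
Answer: 297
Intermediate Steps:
Q(S) = 8 + S² (Q(S) = 8 + S*S = 8 + S²)
s(a) = 0 (s(a) = a - a = 0)
C(Z) = 2*Z*(6 + Z) (C(Z) = (6 + Z)*(2*Z) = 2*Z*(6 + Z))
t(D) = 8 + D + D² (t(D) = D + (8 + D²) = 8 + D + D²)
305 - t(C(s(5))) = 305 - (8 + 2*0*(6 + 0) + (2*0*(6 + 0))²) = 305 - (8 + 2*0*6 + (2*0*6)²) = 305 - (8 + 0 + 0²) = 305 - (8 + 0 + 0) = 305 - 1*8 = 305 - 8 = 297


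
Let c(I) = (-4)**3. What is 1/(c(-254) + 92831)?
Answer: 1/92767 ≈ 1.0780e-5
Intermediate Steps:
c(I) = -64
1/(c(-254) + 92831) = 1/(-64 + 92831) = 1/92767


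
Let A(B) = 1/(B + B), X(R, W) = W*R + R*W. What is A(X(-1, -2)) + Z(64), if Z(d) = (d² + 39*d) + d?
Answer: 53249/8 ≈ 6656.1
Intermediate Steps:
Z(d) = d² + 40*d
X(R, W) = 2*R*W (X(R, W) = R*W + R*W = 2*R*W)
A(B) = 1/(2*B)
A(X(-1, -2)) + Z(64) = 1/(2*((2*(-1)*(-2)))) + 64*(40 + 64) = (½)/4 + 64*104 = (½)*(¼) + 6656 = ⅛ + 6656 = 53249/8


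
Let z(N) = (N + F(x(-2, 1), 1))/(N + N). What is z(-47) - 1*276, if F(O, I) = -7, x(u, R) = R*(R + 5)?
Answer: -12945/47 ≈ -275.43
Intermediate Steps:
x(u, R) = R*(5 + R)
z(N) = (-7 + N)/(2*N) (z(N) = (N - 7)/(N + N) = (-7 + N)/((2*N)) = (-7 + N)*(1/(2*N)) = (-7 + N)/(2*N))
z(-47) - 1*276 = (½)*(-7 - 47)/(-47) - 1*276 = (½)*(-1/47)*(-54) - 276 = 27/47 - 276 = -12945/47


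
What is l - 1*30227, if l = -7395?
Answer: -37622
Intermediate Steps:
l - 1*30227 = -7395 - 1*30227 = -7395 - 30227 = -37622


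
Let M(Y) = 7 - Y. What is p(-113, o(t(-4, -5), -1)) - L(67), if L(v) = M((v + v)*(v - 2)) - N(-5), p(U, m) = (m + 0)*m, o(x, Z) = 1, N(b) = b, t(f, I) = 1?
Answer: 8699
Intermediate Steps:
p(U, m) = m² (p(U, m) = m*m = m²)
L(v) = 12 - 2*v*(-2 + v) (L(v) = (7 - (v + v)*(v - 2)) - 1*(-5) = (7 - 2*v*(-2 + v)) + 5 = 12 - 2*v*(-2 + v))
p(-113, o(t(-4, -5), -1)) - L(67) = 1² - (12 - 2*67*(-2 + 67)) = 1 - (12 - 2*67*65) = 1 - (12 - 8710) = 1 - 1*(-8698) = 1 + 8698 = 8699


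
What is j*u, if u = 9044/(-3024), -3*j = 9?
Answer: 323/36 ≈ 8.9722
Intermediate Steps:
j = -3 (j = -⅓*9 = -3)
u = -323/108 (u = 9044*(-1/3024) = -323/108 ≈ -2.9907)
j*u = -3*(-323/108) = 323/36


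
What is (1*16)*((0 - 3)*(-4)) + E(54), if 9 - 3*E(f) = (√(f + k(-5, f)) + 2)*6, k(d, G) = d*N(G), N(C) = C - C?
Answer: 191 - 6*√6 ≈ 176.30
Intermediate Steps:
N(C) = 0
k(d, G) = 0 (k(d, G) = d*0 = 0)
E(f) = -1 - 2*√f (E(f) = 3 - (√(f + 0) + 2)*6/3 = 3 - (√f + 2)*6/3 = 3 - (2 + √f)*6/3 = 3 - (12 + 6*√f)/3 = 3 + (-4 - 2*√f) = -1 - 2*√f)
(1*16)*((0 - 3)*(-4)) + E(54) = (1*16)*((0 - 3)*(-4)) + (-1 - 6*√6) = 16*(-3*(-4)) + (-1 - 6*√6) = 16*12 + (-1 - 6*√6) = 192 + (-1 - 6*√6) = 191 - 6*√6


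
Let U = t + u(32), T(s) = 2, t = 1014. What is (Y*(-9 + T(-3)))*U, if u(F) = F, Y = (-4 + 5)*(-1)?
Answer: 7322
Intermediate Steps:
Y = -1 (Y = 1*(-1) = -1)
U = 1046 (U = 1014 + 32 = 1046)
(Y*(-9 + T(-3)))*U = -(-9 + 2)*1046 = -1*(-7)*1046 = 7*1046 = 7322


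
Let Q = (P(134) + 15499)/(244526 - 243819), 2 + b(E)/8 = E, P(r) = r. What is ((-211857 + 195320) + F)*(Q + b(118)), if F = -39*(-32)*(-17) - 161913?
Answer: -134121442514/707 ≈ -1.8970e+8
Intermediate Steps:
b(E) = -16 + 8*E
F = -183129 (F = 1248*(-17) - 161913 = -21216 - 161913 = -183129)
Q = 15633/707 (Q = (134 + 15499)/(244526 - 243819) = 15633/707 ≈ 22.112)
((-211857 + 195320) + F)*(Q + b(118)) = ((-211857 + 195320) - 183129)*(15633/707 + (-16 + 8*118)) = (-16537 - 183129)*(15633/707 + (-16 + 944)) = -199666*(15633/707 + 928) = -199666*671729/707 = -134121442514/707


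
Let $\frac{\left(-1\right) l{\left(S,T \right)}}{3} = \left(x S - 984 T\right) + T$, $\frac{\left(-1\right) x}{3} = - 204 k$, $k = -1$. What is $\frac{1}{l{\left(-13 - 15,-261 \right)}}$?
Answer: $- \frac{1}{821097} \approx -1.2179 \cdot 10^{-6}$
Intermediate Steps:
$x = -612$ ($x = - 3 \left(\left(-204\right) \left(-1\right)\right) = \left(-3\right) 204 = -612$)
$l{\left(S,T \right)} = 1836 S + 2949 T$ ($l{\left(S,T \right)} = - 3 \left(\left(- 612 S - 984 T\right) + T\right) = - 3 \left(\left(- 984 T - 612 S\right) + T\right) = - 3 \left(- 983 T - 612 S\right) = 1836 S + 2949 T$)
$\frac{1}{l{\left(-13 - 15,-261 \right)}} = \frac{1}{1836 \left(-13 - 15\right) + 2949 \left(-261\right)} = \frac{1}{1836 \left(-13 - 15\right) - 769689} = \frac{1}{1836 \left(-28\right) - 769689} = \frac{1}{-51408 - 769689} = \frac{1}{-821097} = - \frac{1}{821097}$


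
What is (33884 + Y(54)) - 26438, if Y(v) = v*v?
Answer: 10362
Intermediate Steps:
Y(v) = v**2
(33884 + Y(54)) - 26438 = (33884 + 54**2) - 26438 = (33884 + 2916) - 26438 = 36800 - 26438 = 10362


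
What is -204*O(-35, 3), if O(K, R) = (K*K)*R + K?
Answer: -742560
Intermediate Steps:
O(K, R) = K + R*K² (O(K, R) = K²*R + K = R*K² + K = K + R*K²)
-204*O(-35, 3) = -(-7140)*(1 - 35*3) = -(-7140)*(1 - 105) = -(-7140)*(-104) = -204*3640 = -742560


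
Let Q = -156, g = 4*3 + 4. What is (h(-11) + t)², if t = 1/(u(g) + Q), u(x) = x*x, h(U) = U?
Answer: 1207801/10000 ≈ 120.78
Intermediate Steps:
g = 16 (g = 12 + 4 = 16)
u(x) = x²
t = 1/100 (t = 1/(16² - 156) = 1/(256 - 156) = 1/100 ≈ 0.010000)
(h(-11) + t)² = (-11 + 1/100)² = (-1099/100)² = 1207801/10000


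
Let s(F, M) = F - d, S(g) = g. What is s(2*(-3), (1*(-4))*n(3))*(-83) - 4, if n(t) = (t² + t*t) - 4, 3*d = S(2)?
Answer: 1648/3 ≈ 549.33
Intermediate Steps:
d = ⅔ (d = (⅓)*2 = ⅔ ≈ 0.66667)
n(t) = -4 + 2*t² (n(t) = (t² + t²) - 4 = 2*t² - 4 = -4 + 2*t²)
s(F, M) = -⅔ + F (s(F, M) = F - 1*⅔ = F - ⅔ = -⅔ + F)
s(2*(-3), (1*(-4))*n(3))*(-83) - 4 = (-⅔ + 2*(-3))*(-83) - 4 = (-⅔ - 6)*(-83) - 4 = -20/3*(-83) - 4 = 1660/3 - 4 = 1648/3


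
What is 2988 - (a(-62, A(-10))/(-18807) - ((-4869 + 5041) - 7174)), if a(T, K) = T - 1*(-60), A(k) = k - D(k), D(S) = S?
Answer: -75491300/18807 ≈ -4014.0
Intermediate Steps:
A(k) = 0 (A(k) = k - k = 0)
a(T, K) = 60 + T (a(T, K) = T + 60 = 60 + T)
2988 - (a(-62, A(-10))/(-18807) - ((-4869 + 5041) - 7174)) = 2988 - ((60 - 62)/(-18807) - ((-4869 + 5041) - 7174)) = 2988 - (-2*(-1/18807) - (172 - 7174)) = 2988 - (2/18807 - 1*(-7002)) = 2988 - (2/18807 + 7002) = 2988 - 1*131686616/18807 = 2988 - 131686616/18807 = -75491300/18807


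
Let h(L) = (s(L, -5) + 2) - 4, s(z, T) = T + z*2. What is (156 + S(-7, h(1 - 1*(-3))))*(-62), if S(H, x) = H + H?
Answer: -8804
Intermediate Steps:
s(z, T) = T + 2*z
h(L) = -7 + 2*L (h(L) = ((-5 + 2*L) + 2) - 4 = (-3 + 2*L) - 4 = -7 + 2*L)
S(H, x) = 2*H
(156 + S(-7, h(1 - 1*(-3))))*(-62) = (156 + 2*(-7))*(-62) = (156 - 14)*(-62) = 142*(-62) = -8804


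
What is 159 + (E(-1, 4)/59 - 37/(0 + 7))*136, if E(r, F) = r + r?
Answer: -233125/413 ≈ -564.47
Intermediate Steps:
E(r, F) = 2*r
159 + (E(-1, 4)/59 - 37/(0 + 7))*136 = 159 + ((2*(-1))/59 - 37/(0 + 7))*136 = 159 + (-2*1/59 - 37/7)*136 = 159 + (-2/59 - 37*⅐)*136 = 159 + (-2/59 - 37/7)*136 = 159 - 2197/413*136 = 159 - 298792/413 = -233125/413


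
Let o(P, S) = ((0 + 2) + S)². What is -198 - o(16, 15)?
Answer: -487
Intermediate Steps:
o(P, S) = (2 + S)²
-198 - o(16, 15) = -198 - (2 + 15)² = -198 - 1*17² = -198 - 1*289 = -198 - 289 = -487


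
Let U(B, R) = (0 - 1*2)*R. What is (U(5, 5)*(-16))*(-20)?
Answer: -3200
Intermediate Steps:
U(B, R) = -2*R (U(B, R) = (0 - 2)*R = -2*R)
(U(5, 5)*(-16))*(-20) = (-2*5*(-16))*(-20) = -10*(-16)*(-20) = 160*(-20) = -3200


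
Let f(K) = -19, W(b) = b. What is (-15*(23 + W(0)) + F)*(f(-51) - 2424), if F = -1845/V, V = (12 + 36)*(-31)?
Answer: 416543715/496 ≈ 8.3981e+5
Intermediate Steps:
V = -1488 (V = 48*(-31) = -1488)
F = 615/496 (F = -1845/(-1488) = -1845*(-1/1488) = 615/496 ≈ 1.2399)
(-15*(23 + W(0)) + F)*(f(-51) - 2424) = (-15*(23 + 0) + 615/496)*(-19 - 2424) = (-15*23 + 615/496)*(-2443) = (-345 + 615/496)*(-2443) = -170505/496*(-2443) = 416543715/496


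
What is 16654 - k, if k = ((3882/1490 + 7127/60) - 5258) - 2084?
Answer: 42687805/1788 ≈ 23875.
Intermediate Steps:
k = -12910453/1788 (k = ((3882*(1/1490) + 7127*(1/60)) - 5258) - 2084 = ((1941/745 + 7127/60) - 5258) - 2084 = (217043/1788 - 5258) - 2084 = -9184261/1788 - 2084 = -12910453/1788 ≈ -7220.6)
16654 - k = 16654 - 1*(-12910453/1788) = 16654 + 12910453/1788 = 42687805/1788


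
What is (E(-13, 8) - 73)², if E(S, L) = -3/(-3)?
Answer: 5184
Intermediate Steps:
E(S, L) = 1 (E(S, L) = -3*(-⅓) = 1)
(E(-13, 8) - 73)² = (1 - 73)² = (-72)² = 5184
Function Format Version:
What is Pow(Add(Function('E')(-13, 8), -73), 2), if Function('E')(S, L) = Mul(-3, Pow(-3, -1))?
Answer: 5184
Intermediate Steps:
Function('E')(S, L) = 1 (Function('E')(S, L) = Mul(-3, Rational(-1, 3)) = 1)
Pow(Add(Function('E')(-13, 8), -73), 2) = Pow(Add(1, -73), 2) = Pow(-72, 2) = 5184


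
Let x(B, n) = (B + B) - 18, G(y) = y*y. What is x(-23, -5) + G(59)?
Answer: 3417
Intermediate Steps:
G(y) = y²
x(B, n) = -18 + 2*B (x(B, n) = 2*B - 18 = -18 + 2*B)
x(-23, -5) + G(59) = (-18 + 2*(-23)) + 59² = (-18 - 46) + 3481 = -64 + 3481 = 3417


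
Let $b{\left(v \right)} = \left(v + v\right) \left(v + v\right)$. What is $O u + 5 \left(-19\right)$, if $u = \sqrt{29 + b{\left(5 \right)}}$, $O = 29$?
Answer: $-95 + 29 \sqrt{129} \approx 234.38$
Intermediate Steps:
$b{\left(v \right)} = 4 v^{2}$ ($b{\left(v \right)} = 2 v 2 v = 4 v^{2}$)
$u = \sqrt{129}$ ($u = \sqrt{29 + 4 \cdot 5^{2}} = \sqrt{29 + 4 \cdot 25} = \sqrt{29 + 100} = \sqrt{129} \approx 11.358$)
$O u + 5 \left(-19\right) = 29 \sqrt{129} + 5 \left(-19\right) = 29 \sqrt{129} - 95 = -95 + 29 \sqrt{129}$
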